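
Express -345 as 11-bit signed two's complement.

11010100111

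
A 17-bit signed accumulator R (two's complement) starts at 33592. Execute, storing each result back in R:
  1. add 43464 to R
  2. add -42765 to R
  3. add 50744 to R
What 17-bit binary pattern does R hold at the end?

Start: R = 33592 = 01000001100111000.
R = 33592 + 43464 = 77056; wraps to -54016 = 10010110100000000
R = -54016 + (-42765) = -96781; wraps to 34291 = 01000010111110011
R = 34291 + 50744 = 85035; wraps to -46037 = 10100110000101011

10100110000101011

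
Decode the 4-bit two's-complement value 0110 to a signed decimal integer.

MSB is 0, so the value is non-negative: 0110 = 6.

6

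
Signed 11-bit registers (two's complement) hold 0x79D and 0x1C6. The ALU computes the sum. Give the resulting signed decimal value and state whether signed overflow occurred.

355; no overflow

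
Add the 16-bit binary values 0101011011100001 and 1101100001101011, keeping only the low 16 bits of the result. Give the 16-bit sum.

  0101011011100001
+ 1101100001101011
= 0010111101001100  (discard carry-out 1)

0010111101001100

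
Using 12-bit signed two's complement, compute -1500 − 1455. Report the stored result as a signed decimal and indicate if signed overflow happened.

1141; overflow

-1500 → 101000100100
1455 → 010110101111
Subtract via negate-and-add: invert 010110101111 + 1 = 101001010001 (i.e. -1455).
  101000100100
+ 101001010001
= 010001110101  (discard carry-out 1)
Result 010001110101: MSB = 0 → value 1141.
Both addends (after negating the subtrahend) are negative but the stored result is non-negative: signed overflow. The true value -1500 − 1455 = -2955 lies outside [-2048, 2047].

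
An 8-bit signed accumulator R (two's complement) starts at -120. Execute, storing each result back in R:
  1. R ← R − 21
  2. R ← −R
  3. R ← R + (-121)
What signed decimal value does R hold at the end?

Start: R = -120 = 10001000.
R = -120 − 21 = -141; wraps to 115 = 01110011
R = −(115) = -115 = 10001101
R = -115 + (-121) = -236; wraps to 20 = 00010100

20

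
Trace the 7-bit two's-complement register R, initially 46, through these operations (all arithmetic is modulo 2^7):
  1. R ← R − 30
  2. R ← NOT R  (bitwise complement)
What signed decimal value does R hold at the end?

Start: R = 46 = 0101110.
R = 46 − 30 = 16 = 0010000
R = NOT 0010000 = 1101111 = -17

-17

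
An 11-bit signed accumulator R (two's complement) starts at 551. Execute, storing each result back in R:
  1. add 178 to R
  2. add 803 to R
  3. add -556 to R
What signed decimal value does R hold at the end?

Start: R = 551 = 01000100111.
R = 551 + 178 = 729 = 01011011001
R = 729 + 803 = 1532; wraps to -516 = 10111111100
R = -516 + (-556) = -1072; wraps to 976 = 01111010000

976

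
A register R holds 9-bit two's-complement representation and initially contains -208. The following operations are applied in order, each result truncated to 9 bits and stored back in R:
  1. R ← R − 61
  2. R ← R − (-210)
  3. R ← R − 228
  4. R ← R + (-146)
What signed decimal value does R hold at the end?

Start: R = -208 = 100110000.
R = -208 − 61 = -269; wraps to 243 = 011110011
R = 243 − (-210) = 453; wraps to -59 = 111000101
R = -59 − 228 = -287; wraps to 225 = 011100001
R = 225 + (-146) = 79 = 001001111

79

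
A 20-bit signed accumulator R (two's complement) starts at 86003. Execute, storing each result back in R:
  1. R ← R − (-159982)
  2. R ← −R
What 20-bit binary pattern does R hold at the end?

11000011111100011111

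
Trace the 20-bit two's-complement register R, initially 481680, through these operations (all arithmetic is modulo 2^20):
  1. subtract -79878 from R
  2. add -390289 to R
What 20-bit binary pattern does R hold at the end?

Start: R = 481680 = 01110101100110010000.
R = 481680 − (-79878) = 561558; wraps to -487018 = 10001001000110010110
R = -487018 + (-390289) = -877307; wraps to 171269 = 00101001110100000101

00101001110100000101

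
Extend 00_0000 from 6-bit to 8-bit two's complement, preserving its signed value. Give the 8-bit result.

00000000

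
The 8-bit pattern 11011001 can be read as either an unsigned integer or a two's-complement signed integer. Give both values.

unsigned = 217, signed = -39

Unsigned: 11011001 = 217.
Signed: MSB=1 → 217 − 256 = -39.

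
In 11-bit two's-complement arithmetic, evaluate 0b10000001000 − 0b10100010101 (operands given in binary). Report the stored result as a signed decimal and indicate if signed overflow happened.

-269; no overflow

0b10000001000 → 10000001000 = -1016 (signed)
0b10100010101 → 10100010101 = -747 (signed)
Subtract via negate-and-add: invert 10100010101 + 1 = 01011101011 (i.e. 747).
  10000001000
+ 01011101011
= 11011110011
Result 11011110011: MSB = 1 → 1779 − 2048 = -269.
Addends (after negating the subtrahend) have opposite signs, so signed overflow cannot occur.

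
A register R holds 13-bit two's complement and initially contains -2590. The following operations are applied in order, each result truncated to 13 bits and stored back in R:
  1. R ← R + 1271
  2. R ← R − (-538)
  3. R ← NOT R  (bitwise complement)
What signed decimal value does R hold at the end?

780

Start: R = -2590 = 1010111100010.
R = -2590 + 1271 = -1319 = 1101011011001
R = -1319 − (-538) = -781 = 1110011110011
R = NOT 1110011110011 = 0001100001100 = 780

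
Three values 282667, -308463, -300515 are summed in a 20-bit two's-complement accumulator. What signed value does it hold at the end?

-326311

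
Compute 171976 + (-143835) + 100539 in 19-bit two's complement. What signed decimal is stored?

128680

171976 + (-143835) = 28141 (0000110110111101101)
28141 + 100539 = 128680 (0011111011010101000)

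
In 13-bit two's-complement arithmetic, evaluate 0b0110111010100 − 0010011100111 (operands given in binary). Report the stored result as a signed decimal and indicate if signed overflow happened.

2285; no overflow

0b0110111010100 → 0110111010100 = 3540 (signed)
0010011100111 = 1255 (signed)
Subtract via negate-and-add: invert 0010011100111 + 1 = 1101100011001 (i.e. -1255).
  0110111010100
+ 1101100011001
= 0100011101101  (discard carry-out 1)
Result 0100011101101: MSB = 0 → value 2285.
Addends (after negating the subtrahend) have opposite signs, so signed overflow cannot occur.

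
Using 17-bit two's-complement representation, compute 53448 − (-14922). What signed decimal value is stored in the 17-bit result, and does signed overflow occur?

53448 → 01101000011001000
-14922 → 11100010110110110
Subtract via negate-and-add: invert 11100010110110110 + 1 = 00011101001001010 (i.e. 14922).
  01101000011001000
+ 00011101001001010
= 10000101100010010
Result 10000101100010010: MSB = 1 → 68370 − 131072 = -62702.
Both addends (after negating the subtrahend) are non-negative but the stored result is negative: signed overflow. The true value 53448 − (-14922) = 68370 lies outside [-65536, 65535].

-62702; overflow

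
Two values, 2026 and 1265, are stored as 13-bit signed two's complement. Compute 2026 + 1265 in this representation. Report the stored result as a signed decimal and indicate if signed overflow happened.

3291; no overflow

2026 → 0011111101010
1265 → 0010011110001
  0011111101010
+ 0010011110001
= 0110011011011
Result 0110011011011: MSB = 0 → value 3291.
Both addends are non-negative and so is the stored result: no signed overflow.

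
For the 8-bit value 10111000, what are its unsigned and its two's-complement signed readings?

unsigned = 184, signed = -72

Unsigned: 10111000 = 184.
Signed: MSB=1 → 184 − 256 = -72.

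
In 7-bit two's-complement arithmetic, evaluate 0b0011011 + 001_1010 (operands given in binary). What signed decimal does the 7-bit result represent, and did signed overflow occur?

53; no overflow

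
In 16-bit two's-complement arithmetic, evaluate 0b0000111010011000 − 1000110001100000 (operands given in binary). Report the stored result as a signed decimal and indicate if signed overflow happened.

-32200; overflow

0b0000111010011000 → 0000111010011000 = 3736 (signed)
1000110001100000 = -29600 (signed)
Subtract via negate-and-add: invert 1000110001100000 + 1 = 0111001110100000 (i.e. 29600).
  0000111010011000
+ 0111001110100000
= 1000001000111000
Result 1000001000111000: MSB = 1 → 33336 − 65536 = -32200.
Both addends (after negating the subtrahend) are non-negative but the stored result is negative: signed overflow. The true value 3736 − (-29600) = 33336 lies outside [-32768, 32767].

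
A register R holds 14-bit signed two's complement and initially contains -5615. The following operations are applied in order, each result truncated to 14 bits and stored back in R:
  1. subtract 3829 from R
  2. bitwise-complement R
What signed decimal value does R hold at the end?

-6941

Start: R = -5615 = 10101000010001.
R = -5615 − 3829 = -9444; wraps to 6940 = 01101100011100
R = NOT 01101100011100 = 10010011100011 = -6941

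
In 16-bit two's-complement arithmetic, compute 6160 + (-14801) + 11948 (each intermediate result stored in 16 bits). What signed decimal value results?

3307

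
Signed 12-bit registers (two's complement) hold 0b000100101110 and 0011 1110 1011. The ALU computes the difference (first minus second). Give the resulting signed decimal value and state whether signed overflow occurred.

-701; no overflow

0b000100101110 → 000100101110 = 302 (signed)
0011 1110 1011 → 001111101011 = 1003 (signed)
Subtract via negate-and-add: invert 001111101011 + 1 = 110000010101 (i.e. -1003).
  000100101110
+ 110000010101
= 110101000011
Result 110101000011: MSB = 1 → 3395 − 4096 = -701.
Addends (after negating the subtrahend) have opposite signs, so signed overflow cannot occur.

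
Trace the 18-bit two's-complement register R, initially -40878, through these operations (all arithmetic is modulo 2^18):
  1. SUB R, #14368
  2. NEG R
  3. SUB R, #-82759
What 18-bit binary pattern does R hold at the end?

Start: R = -40878 = 110110000001010010.
R = -40878 − 14368 = -55246 = 110010100000110010
R = −(-55246) = 55246 = 001101011111001110
R = 55246 − (-82759) = 138005; wraps to -124139 = 100001101100010101

100001101100010101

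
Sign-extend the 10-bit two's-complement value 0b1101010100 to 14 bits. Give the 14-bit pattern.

MSB of 1101010100 is 1; replicate it into the new high bits.
1111|1101010100 → 11111101010100 (still -172).

11111101010100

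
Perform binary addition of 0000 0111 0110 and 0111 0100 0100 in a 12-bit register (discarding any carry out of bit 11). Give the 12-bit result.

011110111010

  000001110110
+ 011101000100
= 011110111010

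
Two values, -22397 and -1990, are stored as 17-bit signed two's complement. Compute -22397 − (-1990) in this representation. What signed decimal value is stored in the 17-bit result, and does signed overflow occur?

-20407; no overflow

-22397 → 11010100010000011
-1990 → 11111100000111010
Subtract via negate-and-add: invert 11111100000111010 + 1 = 00000011111000110 (i.e. 1990).
  11010100010000011
+ 00000011111000110
= 11011000001001001
Result 11011000001001001: MSB = 1 → 110665 − 131072 = -20407.
Addends (after negating the subtrahend) have opposite signs, so signed overflow cannot occur.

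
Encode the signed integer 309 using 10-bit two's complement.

0100110101

309 is non-negative, so write it directly in 10 bits: 0100110101.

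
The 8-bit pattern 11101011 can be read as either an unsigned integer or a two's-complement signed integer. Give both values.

unsigned = 235, signed = -21

Unsigned: 11101011 = 235.
Signed: MSB=1 → 235 − 256 = -21.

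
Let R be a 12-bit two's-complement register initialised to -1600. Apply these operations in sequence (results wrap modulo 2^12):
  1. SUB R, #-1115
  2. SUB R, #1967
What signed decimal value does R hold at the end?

1644

Start: R = -1600 = 100111000000.
R = -1600 − (-1115) = -485 = 111000011011
R = -485 − 1967 = -2452; wraps to 1644 = 011001101100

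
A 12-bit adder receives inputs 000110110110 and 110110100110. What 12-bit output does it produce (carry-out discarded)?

  000110110110
+ 110110100110
= 111101011100

111101011100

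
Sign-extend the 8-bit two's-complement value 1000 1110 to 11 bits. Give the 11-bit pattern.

MSB of 10001110 is 1; replicate it into the new high bits.
111|10001110 → 11110001110 (still -114).

11110001110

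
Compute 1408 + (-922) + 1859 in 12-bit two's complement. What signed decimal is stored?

1408 + (-922) = 486 (000111100110)
486 + 1859 = 2345 → wraps to -1751 (100100101001)

-1751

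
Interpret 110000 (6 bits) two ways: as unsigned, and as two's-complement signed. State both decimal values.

unsigned = 48, signed = -16

Unsigned: 110000 = 48.
Signed: MSB=1 → 48 − 64 = -16.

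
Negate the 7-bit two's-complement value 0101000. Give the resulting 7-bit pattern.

1011000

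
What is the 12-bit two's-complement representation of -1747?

|-1747| = 1747 = 011011010011 in 12 bits.
Invert the bits: 100100101100. Add 1: 100100101101.
Check: 100100101101 reads as 2349 − 4096 = -1747.

100100101101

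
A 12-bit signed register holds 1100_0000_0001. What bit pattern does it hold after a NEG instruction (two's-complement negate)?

001111111111

Invert: 001111111110. Add 1: 001111111111.
Check: 110000000001 = -1023, 001111111111 = 1023.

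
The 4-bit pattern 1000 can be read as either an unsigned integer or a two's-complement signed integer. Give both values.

Unsigned: 1000 = 8.
Signed: MSB=1 → 8 − 16 = -8.

unsigned = 8, signed = -8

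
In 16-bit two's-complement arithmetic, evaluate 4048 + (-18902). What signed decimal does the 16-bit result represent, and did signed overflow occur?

-14854; no overflow

4048 → 0000111111010000
-18902 → 1011011000101010
  0000111111010000
+ 1011011000101010
= 1100010111111010
Result 1100010111111010: MSB = 1 → 50682 − 65536 = -14854.
Addends have opposite signs, so signed overflow cannot occur.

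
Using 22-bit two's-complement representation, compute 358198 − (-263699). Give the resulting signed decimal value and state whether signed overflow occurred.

621897; no overflow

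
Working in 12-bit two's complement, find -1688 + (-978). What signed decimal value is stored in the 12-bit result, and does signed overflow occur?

-1688 → 100101101000
-978 → 110000101110
  100101101000
+ 110000101110
= 010110010110  (discard carry-out 1)
Result 010110010110: MSB = 0 → value 1430.
Both addends are negative but the stored result is non-negative: signed overflow. The true value -1688 + (-978) = -2666 lies outside [-2048, 2047].

1430; overflow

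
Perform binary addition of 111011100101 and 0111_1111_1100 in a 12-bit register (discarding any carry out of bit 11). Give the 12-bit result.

011011100001

  111011100101
+ 011111111100
= 011011100001  (discard carry-out 1)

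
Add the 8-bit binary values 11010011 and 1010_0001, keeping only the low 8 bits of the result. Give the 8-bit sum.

  11010011
+ 10100001
= 01110100  (discard carry-out 1)

01110100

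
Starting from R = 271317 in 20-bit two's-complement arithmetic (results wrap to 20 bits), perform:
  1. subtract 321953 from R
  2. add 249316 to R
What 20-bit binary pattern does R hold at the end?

00110000100000011000

Start: R = 271317 = 01000010001111010101.
R = 271317 − 321953 = -50636 = 11110011101000110100
R = -50636 + 249316 = 198680 = 00110000100000011000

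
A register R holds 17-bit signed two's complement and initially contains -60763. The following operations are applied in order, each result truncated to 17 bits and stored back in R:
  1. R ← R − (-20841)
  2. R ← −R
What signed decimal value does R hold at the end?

Start: R = -60763 = 10001001010100101.
R = -60763 − (-20841) = -39922 = 10110010000001110
R = −(-39922) = 39922 = 01001101111110010

39922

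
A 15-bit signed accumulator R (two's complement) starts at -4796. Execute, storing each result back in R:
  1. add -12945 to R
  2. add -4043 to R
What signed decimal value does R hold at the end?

Start: R = -4796 = 110110101000100.
R = -4796 + (-12945) = -17741; wraps to 15027 = 011101010110011
R = 15027 + (-4043) = 10984 = 010101011101000

10984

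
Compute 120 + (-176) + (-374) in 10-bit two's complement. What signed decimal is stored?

120 + (-176) = -56 (1111001000)
-56 + (-374) = -430 (1001010010)

-430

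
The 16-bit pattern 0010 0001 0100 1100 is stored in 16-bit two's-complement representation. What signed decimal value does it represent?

MSB is 0, so the value is non-negative: 0010000101001100 = 8524.

8524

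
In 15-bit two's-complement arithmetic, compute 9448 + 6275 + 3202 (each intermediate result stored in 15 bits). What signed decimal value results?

-13843

9448 + 6275 = 15723 (011110101101011)
15723 + 3202 = 18925 → wraps to -13843 (100100111101101)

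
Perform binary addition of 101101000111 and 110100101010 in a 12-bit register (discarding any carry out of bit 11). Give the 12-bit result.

100001110001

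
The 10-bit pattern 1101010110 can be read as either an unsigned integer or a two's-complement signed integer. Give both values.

Unsigned: 1101010110 = 854.
Signed: MSB=1 → 854 − 1024 = -170.

unsigned = 854, signed = -170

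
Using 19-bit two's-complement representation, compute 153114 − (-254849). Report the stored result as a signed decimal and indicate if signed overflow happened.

153114 → 0100101011000011010
-254849 → 1000001110001111111
Subtract via negate-and-add: invert 1000001110001111111 + 1 = 0111110001110000001 (i.e. 254849).
  0100101011000011010
+ 0111110001110000001
= 1100011100110011011
Result 1100011100110011011: MSB = 1 → 407963 − 524288 = -116325.
Both addends (after negating the subtrahend) are non-negative but the stored result is negative: signed overflow. The true value 153114 − (-254849) = 407963 lies outside [-262144, 262143].

-116325; overflow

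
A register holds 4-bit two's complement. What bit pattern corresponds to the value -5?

|-5| = 5 = 0101 in 4 bits.
Invert the bits: 1010. Add 1: 1011.

1011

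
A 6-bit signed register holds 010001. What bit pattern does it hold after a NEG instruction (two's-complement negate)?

Invert: 101110. Add 1: 101111.
Check: 010001 = 17, 101111 = -17.

101111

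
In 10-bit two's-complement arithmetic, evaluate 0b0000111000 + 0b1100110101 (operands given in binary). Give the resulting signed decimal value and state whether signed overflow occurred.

-147; no overflow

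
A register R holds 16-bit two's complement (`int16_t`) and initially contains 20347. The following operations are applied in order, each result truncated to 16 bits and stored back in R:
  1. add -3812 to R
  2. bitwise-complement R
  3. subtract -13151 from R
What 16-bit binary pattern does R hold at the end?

Start: R = 20347 = 0100111101111011.
R = 20347 + (-3812) = 16535 = 0100000010010111
R = NOT 0100000010010111 = 1011111101101000 = -16536
R = -16536 − (-13151) = -3385 = 1111001011000111

1111001011000111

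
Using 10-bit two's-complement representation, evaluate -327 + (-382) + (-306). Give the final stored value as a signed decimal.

9

-327 + (-382) = -709 → wraps to 315 (0100111011)
315 + (-306) = 9 (0000001001)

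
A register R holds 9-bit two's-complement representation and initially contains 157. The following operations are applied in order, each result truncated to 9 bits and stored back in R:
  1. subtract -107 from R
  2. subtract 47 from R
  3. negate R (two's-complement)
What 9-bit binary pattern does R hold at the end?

Start: R = 157 = 010011101.
R = 157 − (-107) = 264; wraps to -248 = 100001000
R = -248 − 47 = -295; wraps to 217 = 011011001
R = −(217) = -217 = 100100111

100100111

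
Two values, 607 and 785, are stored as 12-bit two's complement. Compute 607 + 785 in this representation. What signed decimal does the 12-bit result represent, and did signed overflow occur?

1392; no overflow

607 → 001001011111
785 → 001100010001
  001001011111
+ 001100010001
= 010101110000
Result 010101110000: MSB = 0 → value 1392.
Both addends are non-negative and so is the stored result: no signed overflow.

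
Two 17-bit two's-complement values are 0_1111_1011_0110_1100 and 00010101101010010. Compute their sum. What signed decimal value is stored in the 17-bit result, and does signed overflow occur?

-55618; overflow

0_1111_1011_0110_1100 → 01111101101101100 = 64364 (signed)
00010101101010010 = 11090 (signed)
  01111101101101100
+ 00010101101010010
= 10010011010111110
Result 10010011010111110: MSB = 1 → 75454 − 131072 = -55618.
Both addends are non-negative but the stored result is negative: signed overflow. The true value 64364 + 11090 = 75454 lies outside [-65536, 65535].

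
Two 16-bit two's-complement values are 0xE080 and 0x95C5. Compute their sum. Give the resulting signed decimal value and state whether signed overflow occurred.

0xE080 = 1110000010000000 = -8064 (signed)
0x95C5 = 1001010111000101 = -27195 (signed)
  1110000010000000
+ 1001010111000101
= 0111011001000101  (discard carry-out 1)
Result 0111011001000101: MSB = 0 → value 30277.
Both addends are negative but the stored result is non-negative: signed overflow. The true value -8064 + (-27195) = -35259 lies outside [-32768, 32767].

30277; overflow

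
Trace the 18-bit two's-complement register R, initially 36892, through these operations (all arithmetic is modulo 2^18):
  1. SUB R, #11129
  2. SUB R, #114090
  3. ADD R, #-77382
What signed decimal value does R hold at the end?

96435

Start: R = 36892 = 001001000000011100.
R = 36892 − 11129 = 25763 = 000110010010100011
R = 25763 − 114090 = -88327 = 101010011011111001
R = -88327 + (-77382) = -165709; wraps to 96435 = 010111100010110011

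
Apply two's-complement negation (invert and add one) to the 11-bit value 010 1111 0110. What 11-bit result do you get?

10100001010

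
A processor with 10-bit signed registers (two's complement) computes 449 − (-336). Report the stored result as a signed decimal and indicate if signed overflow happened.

449 → 0111000001
-336 → 1010110000
Subtract via negate-and-add: invert 1010110000 + 1 = 0101010000 (i.e. 336).
  0111000001
+ 0101010000
= 1100010001
Result 1100010001: MSB = 1 → 785 − 1024 = -239.
Both addends (after negating the subtrahend) are non-negative but the stored result is negative: signed overflow. The true value 449 − (-336) = 785 lies outside [-512, 511].

-239; overflow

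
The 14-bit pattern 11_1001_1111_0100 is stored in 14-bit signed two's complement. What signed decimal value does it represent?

-1548

MSB is 1, so the value is negative.
Unsigned reading: 14836. Subtract 2^14 = 16384: 14836 − 16384 = -1548.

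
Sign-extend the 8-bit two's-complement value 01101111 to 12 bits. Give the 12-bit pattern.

000001101111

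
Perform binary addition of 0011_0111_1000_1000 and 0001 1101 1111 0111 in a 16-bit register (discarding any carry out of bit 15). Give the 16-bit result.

  0011011110001000
+ 0001110111110111
= 0101010101111111

0101010101111111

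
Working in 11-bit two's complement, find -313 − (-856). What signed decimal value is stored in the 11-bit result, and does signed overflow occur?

-313 → 11011000111
-856 → 10010101000
Subtract via negate-and-add: invert 10010101000 + 1 = 01101011000 (i.e. 856).
  11011000111
+ 01101011000
= 01000011111  (discard carry-out 1)
Result 01000011111: MSB = 0 → value 543.
Addends (after negating the subtrahend) have opposite signs, so signed overflow cannot occur.

543; no overflow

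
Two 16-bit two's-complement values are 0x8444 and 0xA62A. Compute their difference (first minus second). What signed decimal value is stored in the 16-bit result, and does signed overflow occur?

-8678; no overflow

0x8444 = 1000010001000100 = -31676 (signed)
0xA62A = 1010011000101010 = -22998 (signed)
Subtract via negate-and-add: invert 1010011000101010 + 1 = 0101100111010110 (i.e. 22998).
  1000010001000100
+ 0101100111010110
= 1101111000011010
Result 1101111000011010: MSB = 1 → 56858 − 65536 = -8678.
Addends (after negating the subtrahend) have opposite signs, so signed overflow cannot occur.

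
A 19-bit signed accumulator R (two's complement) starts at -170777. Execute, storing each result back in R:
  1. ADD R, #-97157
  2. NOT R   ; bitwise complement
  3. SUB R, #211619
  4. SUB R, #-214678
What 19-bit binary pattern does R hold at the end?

Start: R = -170777 = 1010110010011100111.
R = -170777 + (-97157) = -267934; wraps to 256354 = 0111110100101100010
R = NOT 0111110100101100010 = 1000001011010011101 = -256355
R = -256355 − 211619 = -467974; wraps to 56314 = 0001101101111111010
R = 56314 − (-214678) = 270992; wraps to -253296 = 1000010001010010000

1000010001010010000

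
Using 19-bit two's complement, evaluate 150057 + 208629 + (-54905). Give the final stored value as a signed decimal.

-220507

150057 + 208629 = 358686 → wraps to -165602 (1010111100100011110)
-165602 + (-54905) = -220507 (1001010001010100101)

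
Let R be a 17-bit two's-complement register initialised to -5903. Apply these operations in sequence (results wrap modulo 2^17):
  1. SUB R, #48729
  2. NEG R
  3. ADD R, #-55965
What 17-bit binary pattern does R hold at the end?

11111101011001011

Start: R = -5903 = 11110100011110001.
R = -5903 − 48729 = -54632 = 10010101010011000
R = −(-54632) = 54632 = 01101010101101000
R = 54632 + (-55965) = -1333 = 11111101011001011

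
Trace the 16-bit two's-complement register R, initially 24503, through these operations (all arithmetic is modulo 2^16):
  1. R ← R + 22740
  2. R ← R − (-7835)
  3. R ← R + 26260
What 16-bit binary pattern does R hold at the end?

0011110110111010

Start: R = 24503 = 0101111110110111.
R = 24503 + 22740 = 47243; wraps to -18293 = 1011100010001011
R = -18293 − (-7835) = -10458 = 1101011100100110
R = -10458 + 26260 = 15802 = 0011110110111010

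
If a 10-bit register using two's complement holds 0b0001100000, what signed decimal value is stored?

MSB is 0, so the value is non-negative: 0001100000 = 96.

96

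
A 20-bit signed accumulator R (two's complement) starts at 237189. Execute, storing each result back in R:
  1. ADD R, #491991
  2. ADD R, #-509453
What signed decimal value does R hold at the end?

Start: R = 237189 = 00111001111010000101.
R = 237189 + 491991 = 729180; wraps to -319396 = 10110010000001011100
R = -319396 + (-509453) = -828849; wraps to 219727 = 00110101101001001111

219727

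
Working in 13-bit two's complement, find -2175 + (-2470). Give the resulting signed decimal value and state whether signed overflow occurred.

-2175 → 1011110000001
-2470 → 1011001011010
  1011110000001
+ 1011001011010
= 0110111011011  (discard carry-out 1)
Result 0110111011011: MSB = 0 → value 3547.
Both addends are negative but the stored result is non-negative: signed overflow. The true value -2175 + (-2470) = -4645 lies outside [-4096, 4095].

3547; overflow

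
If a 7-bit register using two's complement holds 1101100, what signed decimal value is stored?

-20

MSB is 1, so the value is negative.
Unsigned reading: 108. Subtract 2^7 = 128: 108 − 128 = -20.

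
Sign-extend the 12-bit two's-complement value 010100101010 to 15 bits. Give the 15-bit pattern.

MSB of 010100101010 is 0; replicate it into the new high bits.
000|010100101010 → 000010100101010 (still 1322).

000010100101010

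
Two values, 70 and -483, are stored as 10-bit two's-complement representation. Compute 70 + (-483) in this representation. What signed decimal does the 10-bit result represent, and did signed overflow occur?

70 → 0001000110
-483 → 1000011101
  0001000110
+ 1000011101
= 1001100011
Result 1001100011: MSB = 1 → 611 − 1024 = -413.
Addends have opposite signs, so signed overflow cannot occur.

-413; no overflow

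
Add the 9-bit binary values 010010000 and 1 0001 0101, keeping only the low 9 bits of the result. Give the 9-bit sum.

  010010000
+ 100010101
= 110100101

110100101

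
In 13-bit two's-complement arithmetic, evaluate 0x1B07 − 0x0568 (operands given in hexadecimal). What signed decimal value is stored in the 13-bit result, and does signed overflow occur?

0x1B07 = 1101100000111 = -1273 (signed)
0x0568 = 0010101101000 = 1384 (signed)
Subtract via negate-and-add: invert 0010101101000 + 1 = 1101010011000 (i.e. -1384).
  1101100000111
+ 1101010011000
= 1010110011111  (discard carry-out 1)
Result 1010110011111: MSB = 1 → 5535 − 8192 = -2657.
Both addends (after negating the subtrahend) are negative and so is the stored result: no signed overflow.

-2657; no overflow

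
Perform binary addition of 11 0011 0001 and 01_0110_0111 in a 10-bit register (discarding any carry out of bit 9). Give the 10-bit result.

  1100110001
+ 0101100111
= 0010011000  (discard carry-out 1)

0010011000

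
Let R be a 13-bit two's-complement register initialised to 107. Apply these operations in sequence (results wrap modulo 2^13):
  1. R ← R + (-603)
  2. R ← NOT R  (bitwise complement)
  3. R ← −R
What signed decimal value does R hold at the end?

-495

Start: R = 107 = 0000001101011.
R = 107 + (-603) = -496 = 1111000010000
R = NOT 1111000010000 = 0000111101111 = 495
R = −(495) = -495 = 1111000010001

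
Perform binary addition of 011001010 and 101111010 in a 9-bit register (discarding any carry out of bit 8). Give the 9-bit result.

001000100

  011001010
+ 101111010
= 001000100  (discard carry-out 1)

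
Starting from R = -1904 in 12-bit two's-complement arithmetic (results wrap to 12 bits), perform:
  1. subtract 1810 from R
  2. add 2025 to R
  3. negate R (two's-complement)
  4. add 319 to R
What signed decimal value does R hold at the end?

2008

Start: R = -1904 = 100010010000.
R = -1904 − 1810 = -3714; wraps to 382 = 000101111110
R = 382 + 2025 = 2407; wraps to -1689 = 100101100111
R = −(-1689) = 1689 = 011010011001
R = 1689 + 319 = 2008 = 011111011000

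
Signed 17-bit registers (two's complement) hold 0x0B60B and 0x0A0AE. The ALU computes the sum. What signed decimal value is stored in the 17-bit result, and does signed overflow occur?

-43335; overflow

0x0B60B = 01011011000001011 = 46603 (signed)
0x0A0AE = 01010000010101110 = 41134 (signed)
  01011011000001011
+ 01010000010101110
= 10101011010111001
Result 10101011010111001: MSB = 1 → 87737 − 131072 = -43335.
Both addends are non-negative but the stored result is negative: signed overflow. The true value 46603 + 41134 = 87737 lies outside [-65536, 65535].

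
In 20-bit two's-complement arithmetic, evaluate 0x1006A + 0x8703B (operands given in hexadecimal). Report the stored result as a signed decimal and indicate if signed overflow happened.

0x1006A = 00010000000001101010 = 65642 (signed)
0x8703B = 10000111000000111011 = -495557 (signed)
  00010000000001101010
+ 10000111000000111011
= 10010111000010100101
Result 10010111000010100101: MSB = 1 → 618661 − 1048576 = -429915.
Addends have opposite signs, so signed overflow cannot occur.

-429915; no overflow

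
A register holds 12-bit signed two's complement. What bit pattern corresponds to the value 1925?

1925 is non-negative, so write it directly in 12 bits: 011110000101.

011110000101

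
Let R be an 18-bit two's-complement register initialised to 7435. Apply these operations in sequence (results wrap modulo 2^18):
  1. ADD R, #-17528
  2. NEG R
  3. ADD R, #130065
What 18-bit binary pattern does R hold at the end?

100010001101111110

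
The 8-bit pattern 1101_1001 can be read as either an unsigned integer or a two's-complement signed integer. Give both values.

unsigned = 217, signed = -39

Unsigned: 11011001 = 217.
Signed: MSB=1 → 217 − 256 = -39.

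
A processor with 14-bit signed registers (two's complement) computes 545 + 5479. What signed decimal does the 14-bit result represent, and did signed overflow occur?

6024; no overflow

545 → 00001000100001
5479 → 01010101100111
  00001000100001
+ 01010101100111
= 01011110001000
Result 01011110001000: MSB = 0 → value 6024.
Both addends are non-negative and so is the stored result: no signed overflow.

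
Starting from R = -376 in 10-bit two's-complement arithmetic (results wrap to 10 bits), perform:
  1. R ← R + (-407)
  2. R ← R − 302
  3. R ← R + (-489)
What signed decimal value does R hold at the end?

474

Start: R = -376 = 1010001000.
R = -376 + (-407) = -783; wraps to 241 = 0011110001
R = 241 − 302 = -61 = 1111000011
R = -61 + (-489) = -550; wraps to 474 = 0111011010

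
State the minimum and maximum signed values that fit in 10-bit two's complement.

min = -512, max = 511

Minimum: −2^9 = -512.
Maximum: 2^9 − 1 = 511.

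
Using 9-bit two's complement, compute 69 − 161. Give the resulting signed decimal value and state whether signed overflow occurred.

69 → 001000101
161 → 010100001
Subtract via negate-and-add: invert 010100001 + 1 = 101011111 (i.e. -161).
  001000101
+ 101011111
= 110100100
Result 110100100: MSB = 1 → 420 − 512 = -92.
Addends (after negating the subtrahend) have opposite signs, so signed overflow cannot occur.

-92; no overflow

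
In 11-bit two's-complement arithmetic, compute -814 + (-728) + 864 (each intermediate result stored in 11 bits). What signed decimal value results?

-814 + (-728) = -1542 → wraps to 506 (00111111010)
506 + 864 = 1370 → wraps to -678 (10101011010)

-678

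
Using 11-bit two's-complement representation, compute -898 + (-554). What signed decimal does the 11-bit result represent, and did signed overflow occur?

-898 → 10001111110
-554 → 10111010110
  10001111110
+ 10111010110
= 01001010100  (discard carry-out 1)
Result 01001010100: MSB = 0 → value 596.
Both addends are negative but the stored result is non-negative: signed overflow. The true value -898 + (-554) = -1452 lies outside [-1024, 1023].

596; overflow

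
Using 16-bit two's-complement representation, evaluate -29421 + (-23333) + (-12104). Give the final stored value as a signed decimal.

-29421 + (-23333) = -52754 → wraps to 12782 (0011000111101110)
12782 + (-12104) = 678 (0000001010100110)

678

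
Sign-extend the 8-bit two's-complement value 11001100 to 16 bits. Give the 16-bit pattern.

1111111111001100

MSB of 11001100 is 1; replicate it into the new high bits.
11111111|11001100 → 1111111111001100 (still -52).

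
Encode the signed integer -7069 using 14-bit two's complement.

10010001100011

|-7069| = 7069 = 01101110011101 in 14 bits.
Invert the bits: 10010001100010. Add 1: 10010001100011.
Check: 10010001100011 reads as 9315 − 16384 = -7069.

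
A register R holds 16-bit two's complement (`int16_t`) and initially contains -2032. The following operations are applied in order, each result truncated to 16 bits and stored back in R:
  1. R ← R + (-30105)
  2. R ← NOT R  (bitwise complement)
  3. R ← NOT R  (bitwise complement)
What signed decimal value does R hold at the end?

-32137

Start: R = -2032 = 1111100000010000.
R = -2032 + (-30105) = -32137 = 1000001001110111
R = NOT 1000001001110111 = 0111110110001000 = 32136
R = NOT 0111110110001000 = 1000001001110111 = -32137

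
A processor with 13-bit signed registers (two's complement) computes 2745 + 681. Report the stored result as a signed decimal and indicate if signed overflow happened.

3426; no overflow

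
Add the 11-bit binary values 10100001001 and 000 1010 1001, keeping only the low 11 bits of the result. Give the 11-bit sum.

10110110010

  10100001001
+ 00010101001
= 10110110010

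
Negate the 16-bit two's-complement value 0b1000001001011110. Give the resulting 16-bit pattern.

0111110110100010

Invert: 0111110110100001. Add 1: 0111110110100010.
Check: 1000001001011110 = -32162, 0111110110100010 = 32162.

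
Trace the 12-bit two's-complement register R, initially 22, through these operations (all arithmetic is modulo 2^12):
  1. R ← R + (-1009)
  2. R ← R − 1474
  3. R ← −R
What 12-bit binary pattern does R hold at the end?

Start: R = 22 = 000000010110.
R = 22 + (-1009) = -987 = 110000100101
R = -987 − 1474 = -2461; wraps to 1635 = 011001100011
R = −(1635) = -1635 = 100110011101

100110011101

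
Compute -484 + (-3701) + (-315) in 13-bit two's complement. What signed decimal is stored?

3692

-484 + (-3701) = -4185 → wraps to 4007 (0111110100111)
4007 + (-315) = 3692 (0111001101100)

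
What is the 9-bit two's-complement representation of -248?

100001000

|-248| = 248 = 011111000 in 9 bits.
Invert the bits: 100000111. Add 1: 100001000.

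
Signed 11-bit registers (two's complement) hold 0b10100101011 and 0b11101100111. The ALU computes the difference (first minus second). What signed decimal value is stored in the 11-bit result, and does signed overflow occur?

0b10100101011 → 10100101011 = -725 (signed)
0b11101100111 → 11101100111 = -153 (signed)
Subtract via negate-and-add: invert 11101100111 + 1 = 00010011001 (i.e. 153).
  10100101011
+ 00010011001
= 10111000100
Result 10111000100: MSB = 1 → 1476 − 2048 = -572.
Addends (after negating the subtrahend) have opposite signs, so signed overflow cannot occur.

-572; no overflow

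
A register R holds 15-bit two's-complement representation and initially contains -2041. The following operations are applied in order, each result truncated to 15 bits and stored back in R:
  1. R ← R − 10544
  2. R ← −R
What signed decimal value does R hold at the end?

12585

Start: R = -2041 = 111100000000111.
R = -2041 − 10544 = -12585 = 100111011010111
R = −(-12585) = 12585 = 011000100101001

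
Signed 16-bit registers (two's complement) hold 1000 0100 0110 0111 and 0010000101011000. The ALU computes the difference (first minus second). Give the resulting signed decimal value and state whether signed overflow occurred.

25359; overflow

1000 0100 0110 0111 → 1000010001100111 = -31641 (signed)
0010000101011000 = 8536 (signed)
Subtract via negate-and-add: invert 0010000101011000 + 1 = 1101111010101000 (i.e. -8536).
  1000010001100111
+ 1101111010101000
= 0110001100001111  (discard carry-out 1)
Result 0110001100001111: MSB = 0 → value 25359.
Both addends (after negating the subtrahend) are negative but the stored result is non-negative: signed overflow. The true value -31641 − 8536 = -40177 lies outside [-32768, 32767].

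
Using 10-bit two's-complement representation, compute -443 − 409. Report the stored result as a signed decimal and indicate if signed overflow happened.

-443 → 1001000101
409 → 0110011001
Subtract via negate-and-add: invert 0110011001 + 1 = 1001100111 (i.e. -409).
  1001000101
+ 1001100111
= 0010101100  (discard carry-out 1)
Result 0010101100: MSB = 0 → value 172.
Both addends (after negating the subtrahend) are negative but the stored result is non-negative: signed overflow. The true value -443 − 409 = -852 lies outside [-512, 511].

172; overflow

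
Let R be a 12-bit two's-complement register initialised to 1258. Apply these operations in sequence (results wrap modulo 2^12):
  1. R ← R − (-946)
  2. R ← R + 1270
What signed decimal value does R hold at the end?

-622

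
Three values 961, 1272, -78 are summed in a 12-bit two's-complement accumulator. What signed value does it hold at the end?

-1941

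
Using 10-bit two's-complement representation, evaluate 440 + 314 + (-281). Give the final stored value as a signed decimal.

473

440 + 314 = 754 → wraps to -270 (1011110010)
-270 + (-281) = -551 → wraps to 473 (0111011001)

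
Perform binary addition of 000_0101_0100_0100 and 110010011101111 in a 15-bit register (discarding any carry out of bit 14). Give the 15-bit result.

110101000110011

  000010101000100
+ 110010011101111
= 110101000110011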